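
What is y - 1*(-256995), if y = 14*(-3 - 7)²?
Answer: 258395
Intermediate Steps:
y = 1400 (y = 14*(-10)² = 14*100 = 1400)
y - 1*(-256995) = 1400 - 1*(-256995) = 1400 + 256995 = 258395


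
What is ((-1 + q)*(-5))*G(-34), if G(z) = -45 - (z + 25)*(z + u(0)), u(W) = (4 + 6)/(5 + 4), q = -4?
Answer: -8525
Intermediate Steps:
u(W) = 10/9
G(z) = -45 - (25 + z)*(10/9 + z) (G(z) = -45 - (z + 25)*(z + 10/9) = -45 - (25 + z)*(10/9 + z))
((-1 + q)*(-5))*G(-34) = ((-1 - 4)*(-5))*(-655/9 - 1*(-34)² - 235/9*(-34)) = (-5*(-5))*(-655/9 - 1*1156 + 7990/9) = 25*(-655/9 - 1156 + 7990/9) = 25*(-341) = -8525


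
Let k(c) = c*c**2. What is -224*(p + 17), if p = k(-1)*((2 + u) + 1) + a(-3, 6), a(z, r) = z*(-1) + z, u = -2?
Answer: -3584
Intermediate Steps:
k(c) = c**3
a(z, r) = 0 (a(z, r) = -z + z = 0)
p = -1 (p = (-1)**3*((2 - 2) + 1) + 0 = -(0 + 1) + 0 = -1*1 + 0 = -1 + 0 = -1)
-224*(p + 17) = -224*(-1 + 17) = -224*16 = -3584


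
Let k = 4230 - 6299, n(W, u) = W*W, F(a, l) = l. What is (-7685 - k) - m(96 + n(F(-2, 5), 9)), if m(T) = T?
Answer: -5737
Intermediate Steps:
n(W, u) = W²
k = -2069
(-7685 - k) - m(96 + n(F(-2, 5), 9)) = (-7685 - 1*(-2069)) - (96 + 5²) = (-7685 + 2069) - (96 + 25) = -5616 - 1*121 = -5616 - 121 = -5737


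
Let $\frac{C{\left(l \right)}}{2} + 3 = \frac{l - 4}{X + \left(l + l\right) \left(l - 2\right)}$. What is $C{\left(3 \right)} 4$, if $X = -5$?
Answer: $-32$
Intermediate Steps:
$C{\left(l \right)} = -6 + \frac{2 \left(-4 + l\right)}{-5 + 2 l \left(-2 + l\right)}$ ($C{\left(l \right)} = -6 + 2 \frac{l - 4}{-5 + \left(l + l\right) \left(l - 2\right)} = -6 + 2 \frac{-4 + l}{-5 + 2 l \left(-2 + l\right)} = -6 + \frac{2 \left(-4 + l\right)}{-5 + 2 l \left(-2 + l\right)}$)
$C{\left(3 \right)} 4 = \frac{2 \left(-11 - 39 + 6 \cdot 3^{2}\right)}{5 - 2 \cdot 3^{2} + 4 \cdot 3} \cdot 4 = \frac{2 \left(-11 - 39 + 6 \cdot 9\right)}{5 - 18 + 12} \cdot 4 = \frac{2 \left(-11 - 39 + 54\right)}{5 - 18 + 12} \cdot 4 = 2 \frac{1}{-1} \cdot 4 \cdot 4 = 2 \left(-1\right) 4 \cdot 4 = \left(-8\right) 4 = -32$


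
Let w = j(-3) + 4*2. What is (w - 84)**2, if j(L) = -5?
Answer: 6561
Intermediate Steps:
w = 3 (w = -5 + 4*2 = -5 + 8 = 3)
(w - 84)**2 = (3 - 84)**2 = (-81)**2 = 6561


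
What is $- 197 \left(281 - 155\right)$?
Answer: $-24822$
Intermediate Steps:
$- 197 \left(281 - 155\right) = \left(-197\right) 126 = -24822$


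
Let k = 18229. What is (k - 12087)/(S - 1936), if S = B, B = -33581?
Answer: -6142/35517 ≈ -0.17293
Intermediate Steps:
S = -33581
(k - 12087)/(S - 1936) = (18229 - 12087)/(-33581 - 1936) = 6142/(-35517) = 6142*(-1/35517) = -6142/35517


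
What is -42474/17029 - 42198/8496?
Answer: -179908141/24113064 ≈ -7.4610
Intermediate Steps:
-42474/17029 - 42198/8496 = -42474*1/17029 - 42198*1/8496 = -42474/17029 - 7033/1416 = -179908141/24113064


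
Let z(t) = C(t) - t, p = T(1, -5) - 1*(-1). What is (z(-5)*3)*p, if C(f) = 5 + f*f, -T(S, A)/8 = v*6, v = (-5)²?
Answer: -125895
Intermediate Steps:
v = 25
T(S, A) = -1200 (T(S, A) = -200*6 = -8*150 = -1200)
C(f) = 5 + f²
p = -1199 (p = -1200 - 1*(-1) = -1200 + 1 = -1199)
z(t) = 5 + t² - t (z(t) = (5 + t²) - t = 5 + t² - t)
(z(-5)*3)*p = ((5 + (-5)² - 1*(-5))*3)*(-1199) = ((5 + 25 + 5)*3)*(-1199) = (35*3)*(-1199) = 105*(-1199) = -125895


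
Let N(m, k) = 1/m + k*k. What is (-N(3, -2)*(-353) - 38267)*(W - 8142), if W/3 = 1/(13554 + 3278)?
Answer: 1258677440991/4208 ≈ 2.9912e+8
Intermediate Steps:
N(m, k) = k**2 + 1/m (N(m, k) = 1/m + k**2 = k**2 + 1/m)
W = 3/16832 (W = 3/(13554 + 3278) = 3/16832 ≈ 0.00017823)
(-N(3, -2)*(-353) - 38267)*(W - 8142) = (-((-2)**2 + 1/3)*(-353) - 38267)*(3/16832 - 8142) = (-(4 + 1/3)*(-353) - 38267)*(-137046141/16832) = (-1*13/3*(-353) - 38267)*(-137046141/16832) = (-13/3*(-353) - 38267)*(-137046141/16832) = (4589/3 - 38267)*(-137046141/16832) = -110212/3*(-137046141/16832) = 1258677440991/4208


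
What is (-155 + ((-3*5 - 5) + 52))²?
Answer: 15129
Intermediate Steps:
(-155 + ((-3*5 - 5) + 52))² = (-155 + ((-15 - 5) + 52))² = (-155 + (-20 + 52))² = (-155 + 32)² = (-123)² = 15129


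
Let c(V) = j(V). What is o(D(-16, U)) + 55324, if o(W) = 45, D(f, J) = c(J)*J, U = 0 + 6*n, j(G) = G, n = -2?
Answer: 55369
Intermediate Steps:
c(V) = V
U = -12 (U = 0 + 6*(-2) = 0 - 12 = -12)
D(f, J) = J² (D(f, J) = J*J = J²)
o(D(-16, U)) + 55324 = 45 + 55324 = 55369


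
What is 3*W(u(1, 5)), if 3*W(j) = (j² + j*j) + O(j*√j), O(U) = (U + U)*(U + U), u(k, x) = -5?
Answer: -450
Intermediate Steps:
O(U) = 4*U² (O(U) = (2*U)*(2*U) = 4*U²)
W(j) = 2*j²/3 + 4*j³/3 (W(j) = ((j² + j*j) + 4*(j*√j)²)/3 = ((j² + j²) + 4*(j^(3/2))²)/3 = (2*j² + 4*j³)/3 = 2*j²/3 + 4*j³/3)
3*W(u(1, 5)) = 3*((⅔)*(-5)²*(1 + 2*(-5))) = 3*((⅔)*25*(1 - 10)) = 3*((⅔)*25*(-9)) = 3*(-150) = -450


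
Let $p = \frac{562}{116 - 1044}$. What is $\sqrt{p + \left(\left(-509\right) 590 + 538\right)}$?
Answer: $\frac{i \sqrt{4033740181}}{116} \approx 547.51 i$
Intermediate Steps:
$p = - \frac{281}{464}$ ($p = \frac{562}{-928} = 562 \left(- \frac{1}{928}\right) = - \frac{281}{464} \approx -0.6056$)
$\sqrt{p + \left(\left(-509\right) 590 + 538\right)} = \sqrt{- \frac{281}{464} + \left(\left(-509\right) 590 + 538\right)} = \sqrt{- \frac{281}{464} + \left(-300310 + 538\right)} = \sqrt{- \frac{281}{464} - 299772} = \sqrt{- \frac{139094489}{464}} = \frac{i \sqrt{4033740181}}{116}$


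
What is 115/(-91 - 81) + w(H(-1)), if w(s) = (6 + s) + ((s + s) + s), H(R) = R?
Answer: 229/172 ≈ 1.3314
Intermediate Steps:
w(s) = 6 + 4*s (w(s) = (6 + s) + (2*s + s) = (6 + s) + 3*s = 6 + 4*s)
115/(-91 - 81) + w(H(-1)) = 115/(-91 - 81) + (6 + 4*(-1)) = 115/(-172) + (6 - 4) = -1/172*115 + 2 = -115/172 + 2 = 229/172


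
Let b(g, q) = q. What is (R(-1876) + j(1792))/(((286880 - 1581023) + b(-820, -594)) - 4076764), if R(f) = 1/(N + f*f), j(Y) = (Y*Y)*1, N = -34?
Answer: -11301536268289/18904149072342 ≈ -0.59783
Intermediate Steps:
j(Y) = Y**2 (j(Y) = Y**2*1 = Y**2)
R(f) = 1/(-34 + f**2) (R(f) = 1/(-34 + f*f) = 1/(-34 + f**2))
(R(-1876) + j(1792))/(((286880 - 1581023) + b(-820, -594)) - 4076764) = (1/(-34 + (-1876)**2) + 1792**2)/(((286880 - 1581023) - 594) - 4076764) = (1/(-34 + 3519376) + 3211264)/((-1294143 - 594) - 4076764) = (1/3519342 + 3211264)/(-1294737 - 4076764) = (1/3519342 + 3211264)/(-5371501) = (11301536268289/3519342)*(-1/5371501) = -11301536268289/18904149072342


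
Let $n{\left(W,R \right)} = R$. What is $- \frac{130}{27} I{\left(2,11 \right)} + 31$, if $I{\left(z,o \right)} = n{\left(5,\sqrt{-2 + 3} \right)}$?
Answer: $\frac{707}{27} \approx 26.185$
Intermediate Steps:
$I{\left(z,o \right)} = 1$ ($I{\left(z,o \right)} = \sqrt{-2 + 3} = \sqrt{1} = 1$)
$- \frac{130}{27} I{\left(2,11 \right)} + 31 = - \frac{130}{27} \cdot 1 + 31 = \left(-130\right) \frac{1}{27} \cdot 1 + 31 = \left(- \frac{130}{27}\right) 1 + 31 = - \frac{130}{27} + 31 = \frac{707}{27}$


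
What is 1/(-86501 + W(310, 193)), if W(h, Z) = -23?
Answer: -1/86524 ≈ -1.1557e-5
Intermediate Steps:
1/(-86501 + W(310, 193)) = 1/(-86501 - 23) = 1/(-86524) = -1/86524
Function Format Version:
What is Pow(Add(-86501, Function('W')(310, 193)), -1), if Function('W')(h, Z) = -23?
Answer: Rational(-1, 86524) ≈ -1.1557e-5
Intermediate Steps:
Pow(Add(-86501, Function('W')(310, 193)), -1) = Pow(Add(-86501, -23), -1) = Pow(-86524, -1) = Rational(-1, 86524)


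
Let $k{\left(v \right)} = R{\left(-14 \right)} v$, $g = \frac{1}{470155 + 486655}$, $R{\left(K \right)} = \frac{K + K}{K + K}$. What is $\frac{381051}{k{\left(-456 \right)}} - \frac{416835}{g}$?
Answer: $- \frac{60622448372217}{152} \approx -3.9883 \cdot 10^{11}$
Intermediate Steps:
$R{\left(K \right)} = 1$ ($R{\left(K \right)} = \frac{2 K}{2 K} = 2 K \frac{1}{2 K} = 1$)
$g = \frac{1}{956810} \approx 1.0451 \cdot 10^{-6}$
$k{\left(v \right)} = v$ ($k{\left(v \right)} = 1 v = v$)
$\frac{381051}{k{\left(-456 \right)}} - \frac{416835}{g} = \frac{381051}{-456} - 416835 \frac{1}{\frac{1}{956810}} = 381051 \left(- \frac{1}{456}\right) - 398831896350 = - \frac{127017}{152} - 398831896350 = - \frac{60622448372217}{152}$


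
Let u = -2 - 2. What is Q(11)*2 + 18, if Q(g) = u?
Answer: 10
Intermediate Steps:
u = -4
Q(g) = -4
Q(11)*2 + 18 = -4*2 + 18 = -8 + 18 = 10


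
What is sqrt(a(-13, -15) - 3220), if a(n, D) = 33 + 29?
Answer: I*sqrt(3158) ≈ 56.196*I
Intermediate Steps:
a(n, D) = 62
sqrt(a(-13, -15) - 3220) = sqrt(62 - 3220) = sqrt(-3158) = I*sqrt(3158)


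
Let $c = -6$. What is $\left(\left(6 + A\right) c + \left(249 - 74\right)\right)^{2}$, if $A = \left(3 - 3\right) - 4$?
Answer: $26569$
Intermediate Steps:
$A = -4$ ($A = 0 - 4 = -4$)
$\left(\left(6 + A\right) c + \left(249 - 74\right)\right)^{2} = \left(\left(6 - 4\right) \left(-6\right) + \left(249 - 74\right)\right)^{2} = \left(2 \left(-6\right) + 175\right)^{2} = \left(-12 + 175\right)^{2} = 163^{2} = 26569$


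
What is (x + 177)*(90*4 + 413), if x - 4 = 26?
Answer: 160011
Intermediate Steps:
x = 30 (x = 4 + 26 = 30)
(x + 177)*(90*4 + 413) = (30 + 177)*(90*4 + 413) = 207*(360 + 413) = 207*773 = 160011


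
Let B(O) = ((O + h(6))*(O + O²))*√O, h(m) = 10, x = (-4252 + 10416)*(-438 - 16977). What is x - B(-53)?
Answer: -107346060 + 118508*I*√53 ≈ -1.0735e+8 + 8.6275e+5*I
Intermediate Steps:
x = -107346060 (x = 6164*(-17415) = -107346060)
B(O) = √O*(10 + O)*(O + O²) (B(O) = ((O + 10)*(O + O²))*√O = ((10 + O)*(O + O²))*√O = √O*(10 + O)*(O + O²))
x - B(-53) = -107346060 - (-53)^(3/2)*(10 + (-53)² + 11*(-53)) = -107346060 - (-53*I*√53)*(10 + 2809 - 583) = -107346060 - (-53*I*√53)*2236 = -107346060 - (-118508)*I*√53 = -107346060 + 118508*I*√53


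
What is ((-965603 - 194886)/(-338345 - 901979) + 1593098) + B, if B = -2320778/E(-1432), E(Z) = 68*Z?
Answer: 24051730866682961/15097223728 ≈ 1.5931e+6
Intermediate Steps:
B = 1160389/48688 (B = -2320778/(68*(-1432)) = -2320778/(-97376) = -2320778*(-1/97376) = 1160389/48688 ≈ 23.833)
((-965603 - 194886)/(-338345 - 901979) + 1593098) + B = ((-965603 - 194886)/(-338345 - 901979) + 1593098) + 1160389/48688 = (-1160489/(-1240324) + 1593098) + 1160389/48688 = (-1160489*(-1/1240324) + 1593098) + 1160389/48688 = (1160489/1240324 + 1593098) + 1160389/48688 = 1975958844241/1240324 + 1160389/48688 = 24051730866682961/15097223728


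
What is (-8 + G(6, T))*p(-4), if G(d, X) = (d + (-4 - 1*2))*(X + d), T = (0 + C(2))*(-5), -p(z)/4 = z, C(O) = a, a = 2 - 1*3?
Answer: -128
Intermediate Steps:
a = -1 (a = 2 - 3 = -1)
C(O) = -1
p(z) = -4*z
T = 5 (T = (0 - 1)*(-5) = -1*(-5) = 5)
G(d, X) = (-6 + d)*(X + d) (G(d, X) = (d + (-4 - 2))*(X + d) = (d - 6)*(X + d) = (-6 + d)*(X + d))
(-8 + G(6, T))*p(-4) = (-8 + (6² - 6*5 - 6*6 + 5*6))*(-4*(-4)) = (-8 + (36 - 30 - 36 + 30))*16 = (-8 + 0)*16 = -8*16 = -128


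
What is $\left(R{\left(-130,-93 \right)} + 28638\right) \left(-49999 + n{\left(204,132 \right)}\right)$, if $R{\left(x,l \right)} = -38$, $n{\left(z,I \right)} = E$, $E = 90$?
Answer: $-1427397400$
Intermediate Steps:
$n{\left(z,I \right)} = 90$
$\left(R{\left(-130,-93 \right)} + 28638\right) \left(-49999 + n{\left(204,132 \right)}\right) = \left(-38 + 28638\right) \left(-49999 + 90\right) = 28600 \left(-49909\right) = -1427397400$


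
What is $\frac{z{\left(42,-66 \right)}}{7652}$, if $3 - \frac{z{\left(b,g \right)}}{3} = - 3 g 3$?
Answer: $- \frac{1773}{7652} \approx -0.2317$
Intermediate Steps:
$z{\left(b,g \right)} = 9 + 27 g$ ($z{\left(b,g \right)} = 9 - 3 - 3 g 3 = 9 - 3 \left(- 9 g\right) = 9 + 27 g$)
$\frac{z{\left(42,-66 \right)}}{7652} = \frac{9 + 27 \left(-66\right)}{7652} = \left(9 - 1782\right) \frac{1}{7652} = \left(-1773\right) \frac{1}{7652} = - \frac{1773}{7652}$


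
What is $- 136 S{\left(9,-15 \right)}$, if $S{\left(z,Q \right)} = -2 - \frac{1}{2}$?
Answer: $340$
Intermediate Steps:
$S{\left(z,Q \right)} = - \frac{5}{2}$ ($S{\left(z,Q \right)} = -2 - \frac{1}{2} = - \frac{5}{2}$)
$- 136 S{\left(9,-15 \right)} = \left(-136\right) \left(- \frac{5}{2}\right) = 340$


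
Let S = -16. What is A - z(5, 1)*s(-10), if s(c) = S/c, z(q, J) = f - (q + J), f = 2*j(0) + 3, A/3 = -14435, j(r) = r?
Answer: -216501/5 ≈ -43300.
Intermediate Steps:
A = -43305 (A = 3*(-14435) = -43305)
f = 3 (f = 2*0 + 3 = 0 + 3 = 3)
z(q, J) = 3 - J - q (z(q, J) = 3 - (q + J) = 3 - (J + q) = 3 + (-J - q) = 3 - J - q)
s(c) = -16/c
A - z(5, 1)*s(-10) = -43305 - (3 - 1*1 - 1*5)*(-16/(-10)) = -43305 - (3 - 1 - 5)*(-16*(-⅒)) = -43305 - (-3)*8/5 = -43305 - 1*(-24/5) = -43305 + 24/5 = -216501/5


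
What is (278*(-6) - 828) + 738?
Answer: -1758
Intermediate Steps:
(278*(-6) - 828) + 738 = (-1668 - 828) + 738 = -2496 + 738 = -1758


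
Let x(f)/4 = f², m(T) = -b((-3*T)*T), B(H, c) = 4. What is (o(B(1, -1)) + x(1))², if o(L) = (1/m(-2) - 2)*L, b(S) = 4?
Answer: 25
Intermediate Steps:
m(T) = -4 (m(T) = -1*4 = -4)
o(L) = -9*L/4 (o(L) = (1/(-4) - 2)*L = (-¼ - 2)*L = -9*L/4)
x(f) = 4*f²
(o(B(1, -1)) + x(1))² = (-9/4*4 + 4*1²)² = (-9 + 4*1)² = (-9 + 4)² = (-5)² = 25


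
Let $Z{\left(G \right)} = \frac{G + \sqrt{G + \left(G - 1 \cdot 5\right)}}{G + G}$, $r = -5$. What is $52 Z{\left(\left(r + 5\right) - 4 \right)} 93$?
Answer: $2418 - \frac{1209 i \sqrt{13}}{2} \approx 2418.0 - 2179.6 i$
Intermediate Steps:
$Z{\left(G \right)} = \frac{G + \sqrt{-5 + 2 G}}{2 G}$ ($Z{\left(G \right)} = \frac{G + \sqrt{G + \left(G - 5\right)}}{2 G} = \left(G + \sqrt{G + \left(G - 5\right)}\right) \frac{1}{2 G} = \left(G + \sqrt{G + \left(-5 + G\right)}\right) \frac{1}{2 G} = \left(G + \sqrt{-5 + 2 G}\right) \frac{1}{2 G} = \frac{G + \sqrt{-5 + 2 G}}{2 G}$)
$52 Z{\left(\left(r + 5\right) - 4 \right)} 93 = 52 \frac{\left(\left(-5 + 5\right) - 4\right) + \sqrt{-5 + 2 \left(\left(-5 + 5\right) - 4\right)}}{2 \left(\left(-5 + 5\right) - 4\right)} 93 = 52 \frac{\left(0 - 4\right) + \sqrt{-5 + 2 \left(0 - 4\right)}}{2 \left(0 - 4\right)} 93 = 52 \frac{-4 + \sqrt{-5 + 2 \left(-4\right)}}{2 \left(-4\right)} 93 = 52 \cdot \frac{1}{2} \left(- \frac{1}{4}\right) \left(-4 + \sqrt{-5 - 8}\right) 93 = 52 \cdot \frac{1}{2} \left(- \frac{1}{4}\right) \left(-4 + \sqrt{-13}\right) 93 = 52 \cdot \frac{1}{2} \left(- \frac{1}{4}\right) \left(-4 + i \sqrt{13}\right) 93 = 52 \left(\frac{1}{2} - \frac{i \sqrt{13}}{8}\right) 93 = \left(26 - \frac{13 i \sqrt{13}}{2}\right) 93 = 2418 - \frac{1209 i \sqrt{13}}{2}$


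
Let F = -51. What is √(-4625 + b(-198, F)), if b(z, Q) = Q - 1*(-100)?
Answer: 4*I*√286 ≈ 67.646*I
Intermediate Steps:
b(z, Q) = 100 + Q (b(z, Q) = Q + 100 = 100 + Q)
√(-4625 + b(-198, F)) = √(-4625 + (100 - 51)) = √(-4625 + 49) = √(-4576) = 4*I*√286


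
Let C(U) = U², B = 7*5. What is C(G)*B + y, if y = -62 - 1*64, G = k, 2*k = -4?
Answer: 14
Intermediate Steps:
k = -2 (k = (½)*(-4) = -2)
B = 35
G = -2
y = -126 (y = -62 - 64 = -126)
C(G)*B + y = (-2)²*35 - 126 = 4*35 - 126 = 140 - 126 = 14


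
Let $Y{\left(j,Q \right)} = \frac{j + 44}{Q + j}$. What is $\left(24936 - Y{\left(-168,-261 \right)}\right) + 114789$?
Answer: $\frac{59941901}{429} \approx 1.3972 \cdot 10^{5}$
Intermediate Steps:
$Y{\left(j,Q \right)} = \frac{44 + j}{Q + j}$
$\left(24936 - Y{\left(-168,-261 \right)}\right) + 114789 = \left(24936 - \frac{44 - 168}{-261 - 168}\right) + 114789 = \left(24936 - \frac{1}{-429} \left(-124\right)\right) + 114789 = \left(24936 - \left(- \frac{1}{429}\right) \left(-124\right)\right) + 114789 = \left(24936 - \frac{124}{429}\right) + 114789 = \frac{10697420}{429} + 114789 = \frac{59941901}{429}$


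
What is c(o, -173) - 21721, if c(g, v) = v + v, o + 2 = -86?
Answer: -22067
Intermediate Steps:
o = -88 (o = -2 - 86 = -88)
c(g, v) = 2*v
c(o, -173) - 21721 = 2*(-173) - 21721 = -346 - 21721 = -22067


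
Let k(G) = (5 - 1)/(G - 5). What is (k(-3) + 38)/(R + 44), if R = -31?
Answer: 75/26 ≈ 2.8846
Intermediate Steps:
k(G) = 4/(-5 + G)
(k(-3) + 38)/(R + 44) = (4/(-5 - 3) + 38)/(-31 + 44) = (4/(-8) + 38)/13 = (4*(-1/8) + 38)*(1/13) = (-1/2 + 38)*(1/13) = (75/2)*(1/13) = 75/26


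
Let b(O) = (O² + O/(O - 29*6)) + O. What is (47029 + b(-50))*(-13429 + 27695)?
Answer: 5646964787/8 ≈ 7.0587e+8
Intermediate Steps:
b(O) = O + O² + O/(-174 + O) (b(O) = (O² + O/(O - 174)) + O = (O² + O/(-174 + O)) + O = O + O² + O/(-174 + O))
(47029 + b(-50))*(-13429 + 27695) = (47029 - 50*(-173 + (-50)² - 173*(-50))/(-174 - 50))*(-13429 + 27695) = (47029 - 50*(-173 + 2500 + 8650)/(-224))*14266 = (47029 - 50*(-1/224)*10977)*14266 = (47029 + 274425/112)*14266 = (5541673/112)*14266 = 5646964787/8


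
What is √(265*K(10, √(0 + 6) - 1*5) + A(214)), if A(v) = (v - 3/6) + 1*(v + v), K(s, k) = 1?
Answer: 7*√74/2 ≈ 30.108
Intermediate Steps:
A(v) = -½ + 3*v (A(v) = (v - 3*⅙) + 1*(2*v) = (v - ½) + 2*v = (-½ + v) + 2*v = -½ + 3*v)
√(265*K(10, √(0 + 6) - 1*5) + A(214)) = √(265*1 + (-½ + 3*214)) = √(265 + (-½ + 642)) = √(265 + 1283/2) = √(1813/2) = 7*√74/2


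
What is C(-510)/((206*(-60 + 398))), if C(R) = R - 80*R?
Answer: 20145/34814 ≈ 0.57865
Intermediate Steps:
C(R) = -79*R (C(R) = R - 80*R = -79*R)
C(-510)/((206*(-60 + 398))) = (-79*(-510))/((206*(-60 + 398))) = 40290/((206*338)) = 40290/69628 = 40290*(1/69628) = 20145/34814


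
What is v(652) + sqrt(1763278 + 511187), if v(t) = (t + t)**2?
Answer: 1700416 + sqrt(2274465) ≈ 1.7019e+6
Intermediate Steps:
v(t) = 4*t**2 (v(t) = (2*t)**2 = 4*t**2)
v(652) + sqrt(1763278 + 511187) = 4*652**2 + sqrt(1763278 + 511187) = 4*425104 + sqrt(2274465) = 1700416 + sqrt(2274465)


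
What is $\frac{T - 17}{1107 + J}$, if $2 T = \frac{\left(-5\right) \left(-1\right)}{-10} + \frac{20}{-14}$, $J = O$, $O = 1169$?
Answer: $- \frac{503}{63728} \approx -0.0078929$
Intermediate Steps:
$J = 1169$
$T = - \frac{27}{28}$ ($T = \frac{\frac{\left(-5\right) \left(-1\right)}{-10} + \frac{20}{-14}}{2} = \frac{5 \left(- \frac{1}{10}\right) + 20 \left(- \frac{1}{14}\right)}{2} = \frac{- \frac{1}{2} - \frac{10}{7}}{2} = \frac{1}{2} \left(- \frac{27}{14}\right) = - \frac{27}{28} \approx -0.96429$)
$\frac{T - 17}{1107 + J} = \frac{- \frac{27}{28} - 17}{1107 + 1169} = \frac{- \frac{27}{28} - 17}{2276} = \left(- \frac{503}{28}\right) \frac{1}{2276} = - \frac{503}{63728}$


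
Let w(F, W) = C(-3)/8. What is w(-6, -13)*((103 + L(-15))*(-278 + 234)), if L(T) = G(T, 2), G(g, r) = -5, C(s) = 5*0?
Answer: 0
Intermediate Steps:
C(s) = 0
L(T) = -5
w(F, W) = 0 (w(F, W) = 0/8 = 0*(⅛) = 0)
w(-6, -13)*((103 + L(-15))*(-278 + 234)) = 0*((103 - 5)*(-278 + 234)) = 0*(98*(-44)) = 0*(-4312) = 0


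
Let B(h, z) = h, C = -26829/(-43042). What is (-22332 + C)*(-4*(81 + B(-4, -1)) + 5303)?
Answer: -4801129639425/43042 ≈ -1.1155e+8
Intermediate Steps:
C = 26829/43042 (C = -26829*(-1/43042) = 26829/43042 ≈ 0.62332)
(-22332 + C)*(-4*(81 + B(-4, -1)) + 5303) = (-22332 + 26829/43042)*(-4*(81 - 4) + 5303) = -961187115*(-4*77 + 5303)/43042 = -961187115*(-308 + 5303)/43042 = -961187115/43042*4995 = -4801129639425/43042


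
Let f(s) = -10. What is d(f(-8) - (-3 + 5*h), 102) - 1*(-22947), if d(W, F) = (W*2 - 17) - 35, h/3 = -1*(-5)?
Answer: 22731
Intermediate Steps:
h = 15 (h = 3*(-1*(-5)) = 3*5 = 15)
d(W, F) = -52 + 2*W (d(W, F) = (2*W - 17) - 35 = (-17 + 2*W) - 35 = -52 + 2*W)
d(f(-8) - (-3 + 5*h), 102) - 1*(-22947) = (-52 + 2*(-10 - (-3 + 5*15))) - 1*(-22947) = (-52 + 2*(-10 - (-3 + 75))) + 22947 = (-52 + 2*(-10 - 1*72)) + 22947 = (-52 + 2*(-10 - 72)) + 22947 = (-52 + 2*(-82)) + 22947 = (-52 - 164) + 22947 = -216 + 22947 = 22731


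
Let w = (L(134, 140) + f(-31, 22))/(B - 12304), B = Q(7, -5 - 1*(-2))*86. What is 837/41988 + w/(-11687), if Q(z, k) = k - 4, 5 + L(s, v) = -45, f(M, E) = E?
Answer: 21040926925/1055525289156 ≈ 0.019934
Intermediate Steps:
L(s, v) = -50 (L(s, v) = -5 - 45 = -50)
Q(z, k) = -4 + k
B = -602 (B = (-4 + (-5 - 1*(-2)))*86 = (-4 + (-5 + 2))*86 = (-4 - 3)*86 = -7*86 = -602)
w = 14/6453 (w = (-50 + 22)/(-602 - 12304) = -28/(-12906) = -28*(-1/12906) = 14/6453 ≈ 0.0021695)
837/41988 + w/(-11687) = 837/41988 + (14/6453)/(-11687) = 837*(1/41988) + (14/6453)*(-1/11687) = 279/13996 - 14/75416211 = 21040926925/1055525289156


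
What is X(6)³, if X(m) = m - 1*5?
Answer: 1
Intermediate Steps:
X(m) = -5 + m (X(m) = m - 5 = -5 + m)
X(6)³ = (-5 + 6)³ = 1³ = 1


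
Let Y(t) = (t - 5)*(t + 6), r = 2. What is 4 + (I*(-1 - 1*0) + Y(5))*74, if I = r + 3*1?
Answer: -366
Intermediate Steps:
Y(t) = (-5 + t)*(6 + t)
I = 5 (I = 2 + 3*1 = 2 + 3 = 5)
4 + (I*(-1 - 1*0) + Y(5))*74 = 4 + (5*(-1 - 1*0) + (-30 + 5 + 5**2))*74 = 4 + (5*(-1 + 0) + (-30 + 5 + 25))*74 = 4 + (5*(-1) + 0)*74 = 4 + (-5 + 0)*74 = 4 - 5*74 = 4 - 370 = -366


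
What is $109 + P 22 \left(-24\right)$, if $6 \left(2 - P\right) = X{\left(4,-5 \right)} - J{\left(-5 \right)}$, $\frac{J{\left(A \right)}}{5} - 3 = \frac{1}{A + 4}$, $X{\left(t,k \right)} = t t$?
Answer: $-419$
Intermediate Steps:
$X{\left(t,k \right)} = t^{2}$
$J{\left(A \right)} = 15 + \frac{5}{4 + A}$ ($J{\left(A \right)} = 15 + \frac{5}{A + 4} = 15 + \frac{5}{4 + A}$)
$P = 1$ ($P = 2 - \frac{4^{2} - \frac{5 \left(13 + 3 \left(-5\right)\right)}{4 - 5}}{6} = 2 - \frac{16 - \frac{5 \left(13 - 15\right)}{-1}}{6} = 2 - \frac{16 - 5 \left(-1\right) \left(-2\right)}{6} = 2 - \frac{16 - 10}{6} = 2 - 1 = 1$)
$109 + P 22 \left(-24\right) = 109 + 1 \cdot 22 \left(-24\right) = 109 + 22 \left(-24\right) = 109 - 528 = -419$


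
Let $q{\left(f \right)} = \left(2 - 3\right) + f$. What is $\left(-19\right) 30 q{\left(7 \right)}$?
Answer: $-3420$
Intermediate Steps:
$q{\left(f \right)} = -1 + f$
$\left(-19\right) 30 q{\left(7 \right)} = \left(-19\right) 30 \left(-1 + 7\right) = \left(-570\right) 6 = -3420$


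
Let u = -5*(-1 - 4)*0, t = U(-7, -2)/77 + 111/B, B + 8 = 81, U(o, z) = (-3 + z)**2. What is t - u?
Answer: 10372/5621 ≈ 1.8452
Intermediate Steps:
B = 73 (B = -8 + 81 = 73)
t = 10372/5621 (t = (-3 - 2)**2/77 + 111/73 = (-5)**2*(1/77) + 111*(1/73) = 25*(1/77) + 111/73 = 25/77 + 111/73 = 10372/5621 ≈ 1.8452)
u = 0 (u = -5*(-5)*0 = 25*0 = 0)
t - u = 10372/5621 - 1*0 = 10372/5621 + 0 = 10372/5621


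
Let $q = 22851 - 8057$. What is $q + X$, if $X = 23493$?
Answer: $38287$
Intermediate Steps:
$q = 14794$ ($q = 22851 - 8057 = 14794$)
$q + X = 14794 + 23493 = 38287$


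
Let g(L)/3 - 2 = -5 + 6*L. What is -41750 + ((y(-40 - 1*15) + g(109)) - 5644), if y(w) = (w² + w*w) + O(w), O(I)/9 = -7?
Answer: -39454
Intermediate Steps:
O(I) = -63 (O(I) = 9*(-7) = -63)
g(L) = -9 + 18*L (g(L) = 6 + 3*(-5 + 6*L) = 6 + (-15 + 18*L) = -9 + 18*L)
y(w) = -63 + 2*w² (y(w) = (w² + w*w) - 63 = (w² + w²) - 63 = 2*w² - 63 = -63 + 2*w²)
-41750 + ((y(-40 - 1*15) + g(109)) - 5644) = -41750 + (((-63 + 2*(-40 - 1*15)²) + (-9 + 18*109)) - 5644) = -41750 + (((-63 + 2*(-40 - 15)²) + (-9 + 1962)) - 5644) = -41750 + (((-63 + 2*(-55)²) + 1953) - 5644) = -41750 + (((-63 + 2*3025) + 1953) - 5644) = -41750 + (((-63 + 6050) + 1953) - 5644) = -41750 + ((5987 + 1953) - 5644) = -41750 + (7940 - 5644) = -41750 + 2296 = -39454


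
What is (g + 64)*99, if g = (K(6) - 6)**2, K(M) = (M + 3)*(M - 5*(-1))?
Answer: 862587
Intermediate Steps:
K(M) = (3 + M)*(5 + M) (K(M) = (3 + M)*(M + 5) = (3 + M)*(5 + M))
g = 8649 (g = ((15 + 6**2 + 8*6) - 6)**2 = ((15 + 36 + 48) - 6)**2 = (99 - 6)**2 = 93**2 = 8649)
(g + 64)*99 = (8649 + 64)*99 = 8713*99 = 862587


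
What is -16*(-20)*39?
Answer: 12480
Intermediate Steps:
-16*(-20)*39 = 320*39 = 12480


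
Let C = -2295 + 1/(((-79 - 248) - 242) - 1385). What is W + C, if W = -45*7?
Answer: -5099941/1954 ≈ -2610.0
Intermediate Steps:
C = -4484431/1954 (C = -2295 + 1/((-327 - 242) - 1385) = -2295 + 1/(-569 - 1385) = -2295 + 1/(-1954) = -2295 - 1/1954 = -4484431/1954 ≈ -2295.0)
W = -315
W + C = -315 - 4484431/1954 = -5099941/1954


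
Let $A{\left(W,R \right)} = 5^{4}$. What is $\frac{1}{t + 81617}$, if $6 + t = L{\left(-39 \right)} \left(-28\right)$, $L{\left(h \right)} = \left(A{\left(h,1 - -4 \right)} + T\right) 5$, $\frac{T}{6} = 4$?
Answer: $- \frac{1}{9249} \approx -0.00010812$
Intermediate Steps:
$T = 24$ ($T = 6 \cdot 4 = 24$)
$A{\left(W,R \right)} = 625$
$L{\left(h \right)} = 3245$ ($L{\left(h \right)} = \left(625 + 24\right) 5 = 649 \cdot 5 = 3245$)
$t = -90866$ ($t = -6 + 3245 \left(-28\right) = -6 - 90860 = -90866$)
$\frac{1}{t + 81617} = \frac{1}{-90866 + 81617} = \frac{1}{-9249} = - \frac{1}{9249}$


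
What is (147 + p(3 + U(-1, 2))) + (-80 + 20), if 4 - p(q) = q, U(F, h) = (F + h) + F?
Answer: 88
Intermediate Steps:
U(F, h) = h + 2*F
p(q) = 4 - q
(147 + p(3 + U(-1, 2))) + (-80 + 20) = (147 + (4 - (3 + (2 + 2*(-1))))) + (-80 + 20) = (147 + (4 - (3 + (2 - 2)))) - 60 = (147 + (4 - (3 + 0))) - 60 = (147 + (4 - 1*3)) - 60 = (147 + (4 - 3)) - 60 = (147 + 1) - 60 = 148 - 60 = 88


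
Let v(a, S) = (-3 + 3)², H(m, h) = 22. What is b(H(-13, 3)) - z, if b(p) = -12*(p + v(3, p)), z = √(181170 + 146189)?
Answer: -264 - √327359 ≈ -836.15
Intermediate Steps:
z = √327359 ≈ 572.15
v(a, S) = 0 (v(a, S) = 0² = 0)
b(p) = -12*p (b(p) = -12*(p + 0) = -12*p)
b(H(-13, 3)) - z = -12*22 - √327359 = -264 - √327359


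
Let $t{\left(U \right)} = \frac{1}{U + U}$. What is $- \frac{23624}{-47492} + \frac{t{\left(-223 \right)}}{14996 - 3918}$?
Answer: $\frac{29180282055}{58661975924} \approx 0.49743$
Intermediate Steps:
$t{\left(U \right)} = \frac{1}{2 U}$
$- \frac{23624}{-47492} + \frac{t{\left(-223 \right)}}{14996 - 3918} = - \frac{23624}{-47492} + \frac{\frac{1}{2} \frac{1}{-223}}{14996 - 3918} = \left(-23624\right) \left(- \frac{1}{47492}\right) + \frac{\frac{1}{2} \left(- \frac{1}{223}\right)}{14996 - 3918} = \frac{5906}{11873} - \frac{1}{446 \cdot 11078} = \frac{5906}{11873} - \frac{1}{4940788} = \frac{29180282055}{58661975924}$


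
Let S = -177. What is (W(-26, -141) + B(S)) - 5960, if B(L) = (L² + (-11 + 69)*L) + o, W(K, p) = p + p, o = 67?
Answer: 14888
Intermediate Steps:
W(K, p) = 2*p
B(L) = 67 + L² + 58*L (B(L) = (L² + (-11 + 69)*L) + 67 = (L² + 58*L) + 67 = 67 + L² + 58*L)
(W(-26, -141) + B(S)) - 5960 = (2*(-141) + (67 + (-177)² + 58*(-177))) - 5960 = (-282 + (67 + 31329 - 10266)) - 5960 = (-282 + 21130) - 5960 = 20848 - 5960 = 14888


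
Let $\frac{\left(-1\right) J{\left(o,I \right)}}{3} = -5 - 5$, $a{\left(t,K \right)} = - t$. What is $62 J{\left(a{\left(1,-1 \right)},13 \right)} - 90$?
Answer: $1770$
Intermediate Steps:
$J{\left(o,I \right)} = 30$ ($J{\left(o,I \right)} = - 3 \left(-5 - 5\right) = \left(-3\right) \left(-10\right) = 30$)
$62 J{\left(a{\left(1,-1 \right)},13 \right)} - 90 = 62 \cdot 30 - 90 = 1860 - 90 = 1770$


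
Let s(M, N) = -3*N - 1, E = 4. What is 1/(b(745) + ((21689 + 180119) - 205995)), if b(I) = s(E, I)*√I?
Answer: 4187/3707242551 - 2236*√745/3707242551 ≈ -1.5333e-5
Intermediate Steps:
s(M, N) = -1 - 3*N
b(I) = √I*(-1 - 3*I) (b(I) = (-1 - 3*I)*√I = √I*(-1 - 3*I))
1/(b(745) + ((21689 + 180119) - 205995)) = 1/(√745*(-1 - 3*745) + ((21689 + 180119) - 205995)) = 1/(√745*(-1 - 2235) + (201808 - 205995)) = 1/(√745*(-2236) - 4187) = 1/(-2236*√745 - 4187) = 1/(-4187 - 2236*√745)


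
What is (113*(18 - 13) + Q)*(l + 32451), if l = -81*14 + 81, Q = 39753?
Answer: 1265904564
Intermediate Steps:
l = -1053 (l = -1134 + 81 = -1053)
(113*(18 - 13) + Q)*(l + 32451) = (113*(18 - 13) + 39753)*(-1053 + 32451) = (113*5 + 39753)*31398 = (565 + 39753)*31398 = 40318*31398 = 1265904564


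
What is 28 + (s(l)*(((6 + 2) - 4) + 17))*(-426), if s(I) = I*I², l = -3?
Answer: 241570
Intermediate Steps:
s(I) = I³
28 + (s(l)*(((6 + 2) - 4) + 17))*(-426) = 28 + ((-3)³*(((6 + 2) - 4) + 17))*(-426) = 28 - 27*((8 - 4) + 17)*(-426) = 28 - 27*(4 + 17)*(-426) = 28 - 27*21*(-426) = 28 - 567*(-426) = 28 + 241542 = 241570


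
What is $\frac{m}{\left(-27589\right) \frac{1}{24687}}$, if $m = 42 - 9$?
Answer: $- \frac{814671}{27589} \approx -29.529$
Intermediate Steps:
$m = 33$
$\frac{m}{\left(-27589\right) \frac{1}{24687}} = \frac{33}{\left(-27589\right) \frac{1}{24687}} = \frac{33}{- \frac{27589}{24687}} = 33 \left(- \frac{24687}{27589}\right) = - \frac{814671}{27589}$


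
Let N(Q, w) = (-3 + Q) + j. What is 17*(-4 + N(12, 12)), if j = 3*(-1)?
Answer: 34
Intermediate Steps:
j = -3
N(Q, w) = -6 + Q (N(Q, w) = (-3 + Q) - 3 = -6 + Q)
17*(-4 + N(12, 12)) = 17*(-4 + (-6 + 12)) = 17*(-4 + 6) = 17*2 = 34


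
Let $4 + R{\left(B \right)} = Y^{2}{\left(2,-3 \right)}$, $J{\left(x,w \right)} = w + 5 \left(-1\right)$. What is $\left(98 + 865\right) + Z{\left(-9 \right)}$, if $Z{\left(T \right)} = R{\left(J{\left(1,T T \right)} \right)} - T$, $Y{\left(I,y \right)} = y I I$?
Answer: $1112$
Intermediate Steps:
$Y{\left(I,y \right)} = y I^{2}$ ($Y{\left(I,y \right)} = I y I = y I^{2}$)
$J{\left(x,w \right)} = -5 + w$ ($J{\left(x,w \right)} = w - 5 = -5 + w$)
$R{\left(B \right)} = 140$ ($R{\left(B \right)} = -4 + \left(- 3 \cdot 2^{2}\right)^{2} = -4 + \left(\left(-3\right) 4\right)^{2} = -4 + \left(-12\right)^{2} = -4 + 144 = 140$)
$Z{\left(T \right)} = 140 - T$
$\left(98 + 865\right) + Z{\left(-9 \right)} = \left(98 + 865\right) + \left(140 - -9\right) = 963 + \left(140 + 9\right) = 963 + 149 = 1112$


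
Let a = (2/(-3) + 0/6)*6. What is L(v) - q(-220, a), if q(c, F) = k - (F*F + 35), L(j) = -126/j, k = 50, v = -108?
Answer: 13/6 ≈ 2.1667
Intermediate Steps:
a = -4 (a = (2*(-⅓) + 0*(⅙))*6 = (-⅔ + 0)*6 = -⅔*6 = -4)
q(c, F) = 15 - F² (q(c, F) = 50 - (F*F + 35) = 50 - (F² + 35) = 50 - (35 + F²) = 50 + (-35 - F²) = 15 - F²)
L(v) - q(-220, a) = -126/(-108) - (15 - 1*(-4)²) = -126*(-1/108) - (15 - 1*16) = 7/6 - (15 - 16) = 7/6 - 1*(-1) = 7/6 + 1 = 13/6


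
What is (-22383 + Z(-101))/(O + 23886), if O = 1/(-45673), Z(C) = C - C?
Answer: -1022298759/1090945277 ≈ -0.93708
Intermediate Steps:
Z(C) = 0
O = -1/45673 ≈ -2.1895e-5
(-22383 + Z(-101))/(O + 23886) = (-22383 + 0)/(-1/45673 + 23886) = -22383/1090945277/45673 = -22383*45673/1090945277 = -1022298759/1090945277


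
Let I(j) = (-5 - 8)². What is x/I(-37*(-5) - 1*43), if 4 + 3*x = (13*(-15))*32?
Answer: -6244/507 ≈ -12.316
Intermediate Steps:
x = -6244/3 (x = -4/3 + ((13*(-15))*32)/3 = -4/3 + (-195*32)/3 = -4/3 + (⅓)*(-6240) = -4/3 - 2080 = -6244/3 ≈ -2081.3)
I(j) = 169 (I(j) = (-13)² = 169)
x/I(-37*(-5) - 1*43) = -6244/3/169 = -6244/3*1/169 = -6244/507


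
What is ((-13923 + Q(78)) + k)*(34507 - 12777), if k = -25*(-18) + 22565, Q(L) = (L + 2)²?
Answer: 336641160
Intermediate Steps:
Q(L) = (2 + L)²
k = 23015 (k = 450 + 22565 = 23015)
((-13923 + Q(78)) + k)*(34507 - 12777) = ((-13923 + (2 + 78)²) + 23015)*(34507 - 12777) = ((-13923 + 80²) + 23015)*21730 = ((-13923 + 6400) + 23015)*21730 = (-7523 + 23015)*21730 = 15492*21730 = 336641160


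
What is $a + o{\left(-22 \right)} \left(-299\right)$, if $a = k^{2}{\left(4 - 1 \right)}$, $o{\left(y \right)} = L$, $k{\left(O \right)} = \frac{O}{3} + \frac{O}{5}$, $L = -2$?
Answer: $\frac{15014}{25} \approx 600.56$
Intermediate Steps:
$k{\left(O \right)} = \frac{8 O}{15}$ ($k{\left(O \right)} = O \frac{1}{3} + O \frac{1}{5} = \frac{O}{3} + \frac{O}{5} = \frac{8 O}{15}$)
$o{\left(y \right)} = -2$
$a = \frac{64}{25}$ ($a = \left(\frac{8 \left(4 - 1\right)}{15}\right)^{2} = \left(\frac{8}{15} \cdot 3\right)^{2} = \left(\frac{8}{5}\right)^{2} = \frac{64}{25} \approx 2.56$)
$a + o{\left(-22 \right)} \left(-299\right) = \frac{64}{25} - -598 = \frac{64}{25} + 598 = \frac{15014}{25}$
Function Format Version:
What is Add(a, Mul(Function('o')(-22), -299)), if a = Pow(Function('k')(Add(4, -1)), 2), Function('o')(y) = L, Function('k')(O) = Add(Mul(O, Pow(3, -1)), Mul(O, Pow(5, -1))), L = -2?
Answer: Rational(15014, 25) ≈ 600.56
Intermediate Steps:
Function('k')(O) = Mul(Rational(8, 15), O) (Function('k')(O) = Add(Mul(O, Rational(1, 3)), Mul(O, Rational(1, 5))) = Add(Mul(Rational(1, 3), O), Mul(Rational(1, 5), O)) = Mul(Rational(8, 15), O))
Function('o')(y) = -2
a = Rational(64, 25) (a = Pow(Mul(Rational(8, 15), Add(4, -1)), 2) = Pow(Mul(Rational(8, 15), 3), 2) = Pow(Rational(8, 5), 2) = Rational(64, 25) ≈ 2.5600)
Add(a, Mul(Function('o')(-22), -299)) = Add(Rational(64, 25), Mul(-2, -299)) = Add(Rational(64, 25), 598) = Rational(15014, 25)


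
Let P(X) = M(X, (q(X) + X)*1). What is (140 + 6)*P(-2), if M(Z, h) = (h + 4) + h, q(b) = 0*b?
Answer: 0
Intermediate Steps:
q(b) = 0
M(Z, h) = 4 + 2*h (M(Z, h) = (4 + h) + h = 4 + 2*h)
P(X) = 4 + 2*X (P(X) = 4 + 2*((0 + X)*1) = 4 + 2*(X*1) = 4 + 2*X)
(140 + 6)*P(-2) = (140 + 6)*(4 + 2*(-2)) = 146*(4 - 4) = 146*0 = 0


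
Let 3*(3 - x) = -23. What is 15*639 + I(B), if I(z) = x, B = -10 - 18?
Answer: 28787/3 ≈ 9595.7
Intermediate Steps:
B = -28
x = 32/3 (x = 3 - 1/3*(-23) = 3 + 23/3 = 32/3 ≈ 10.667)
I(z) = 32/3
15*639 + I(B) = 15*639 + 32/3 = 9585 + 32/3 = 28787/3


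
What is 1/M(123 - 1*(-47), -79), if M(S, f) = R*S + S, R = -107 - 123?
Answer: -1/38930 ≈ -2.5687e-5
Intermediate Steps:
R = -230
M(S, f) = -229*S (M(S, f) = -230*S + S = -229*S)
1/M(123 - 1*(-47), -79) = 1/(-229*(123 - 1*(-47))) = 1/(-229*(123 + 47)) = 1/(-229*170) = 1/(-38930) = -1/38930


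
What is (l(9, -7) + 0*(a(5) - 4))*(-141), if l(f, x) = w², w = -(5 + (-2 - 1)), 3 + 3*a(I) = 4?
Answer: -564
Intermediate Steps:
a(I) = ⅓ (a(I) = -1 + (⅓)*4 = -1 + 4/3 = ⅓)
w = -2 (w = -(5 - 3) = -1*2 = -2)
l(f, x) = 4 (l(f, x) = (-2)² = 4)
(l(9, -7) + 0*(a(5) - 4))*(-141) = (4 + 0*(⅓ - 4))*(-141) = (4 + 0*(-11/3))*(-141) = (4 + 0)*(-141) = 4*(-141) = -564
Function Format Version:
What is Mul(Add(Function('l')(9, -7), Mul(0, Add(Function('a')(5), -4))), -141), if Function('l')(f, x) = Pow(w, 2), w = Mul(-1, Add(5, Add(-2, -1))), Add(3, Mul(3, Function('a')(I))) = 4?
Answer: -564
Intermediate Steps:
Function('a')(I) = Rational(1, 3) (Function('a')(I) = Add(-1, Mul(Rational(1, 3), 4)) = Add(-1, Rational(4, 3)) = Rational(1, 3))
w = -2 (w = Mul(-1, Add(5, -3)) = Mul(-1, 2) = -2)
Function('l')(f, x) = 4 (Function('l')(f, x) = Pow(-2, 2) = 4)
Mul(Add(Function('l')(9, -7), Mul(0, Add(Function('a')(5), -4))), -141) = Mul(Add(4, Mul(0, Add(Rational(1, 3), -4))), -141) = Mul(Add(4, Mul(0, Rational(-11, 3))), -141) = Mul(Add(4, 0), -141) = Mul(4, -141) = -564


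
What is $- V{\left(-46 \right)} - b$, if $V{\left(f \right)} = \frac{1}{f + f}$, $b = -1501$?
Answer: $\frac{138093}{92} \approx 1501.0$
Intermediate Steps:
$V{\left(f \right)} = \frac{1}{2 f}$
$- V{\left(-46 \right)} - b = - \frac{1}{2 \left(-46\right)} - -1501 = - \frac{-1}{2 \cdot 46} + 1501 = \left(-1\right) \left(- \frac{1}{92}\right) + 1501 = \frac{1}{92} + 1501 = \frac{138093}{92}$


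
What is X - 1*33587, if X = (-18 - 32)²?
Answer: -31087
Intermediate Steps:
X = 2500 (X = (-50)² = 2500)
X - 1*33587 = 2500 - 1*33587 = 2500 - 33587 = -31087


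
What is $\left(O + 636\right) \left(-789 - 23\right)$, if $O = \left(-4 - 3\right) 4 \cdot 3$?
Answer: $-448224$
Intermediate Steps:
$O = -84$ ($O = \left(-7\right) 4 \cdot 3 = \left(-28\right) 3 = -84$)
$\left(O + 636\right) \left(-789 - 23\right) = \left(-84 + 636\right) \left(-789 - 23\right) = 552 \left(-789 - 23\right) = 552 \left(-812\right) = -448224$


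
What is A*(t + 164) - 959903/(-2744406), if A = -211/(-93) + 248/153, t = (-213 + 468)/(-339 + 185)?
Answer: 558439340020/883851199 ≈ 631.83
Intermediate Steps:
t = -255/154 (t = 255/(-154) = 255*(-1/154) = -255/154 ≈ -1.6558)
A = 18449/4743 (A = -211*(-1/93) + 248*(1/153) = 211/93 + 248/153 = 18449/4743 ≈ 3.8897)
A*(t + 164) - 959903/(-2744406) = 18449*(-255/154 + 164)/4743 - 959903/(-2744406) = (18449/4743)*(25001/154) - 959903*(-1)/2744406 = 461243449/730422 - 1*(-137129/392058) = 461243449/730422 + 137129/392058 = 558439340020/883851199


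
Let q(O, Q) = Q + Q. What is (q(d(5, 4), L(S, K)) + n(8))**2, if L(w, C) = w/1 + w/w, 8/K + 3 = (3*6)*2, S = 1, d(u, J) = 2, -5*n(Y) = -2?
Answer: 484/25 ≈ 19.360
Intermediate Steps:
n(Y) = 2/5 (n(Y) = -1/5*(-2) = 2/5)
K = 8/33 (K = 8/(-3 + (3*6)*2) = 8/(-3 + 18*2) = 8/(-3 + 36) = 8/33 ≈ 0.24242)
L(w, C) = 1 + w (L(w, C) = w*1 + 1 = w + 1 = 1 + w)
q(O, Q) = 2*Q
(q(d(5, 4), L(S, K)) + n(8))**2 = (2*(1 + 1) + 2/5)**2 = (2*2 + 2/5)**2 = (4 + 2/5)**2 = (22/5)**2 = 484/25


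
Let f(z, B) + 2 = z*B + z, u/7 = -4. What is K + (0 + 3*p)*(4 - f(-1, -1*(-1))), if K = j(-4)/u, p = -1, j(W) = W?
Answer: -167/7 ≈ -23.857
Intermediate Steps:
u = -28 (u = 7*(-4) = -28)
f(z, B) = -2 + z + B*z (f(z, B) = -2 + (z*B + z) = -2 + (B*z + z) = -2 + (z + B*z) = -2 + z + B*z)
K = ⅐ (K = -4/(-28) = -4*(-1/28) = ⅐ ≈ 0.14286)
K + (0 + 3*p)*(4 - f(-1, -1*(-1))) = ⅐ + (0 + 3*(-1))*(4 - (-2 - 1 - 1*(-1)*(-1))) = ⅐ + (0 - 3)*(4 - (-2 - 1 + 1*(-1))) = ⅐ - 3*(4 - (-2 - 1 - 1)) = ⅐ - 3*(4 - 1*(-4)) = ⅐ - 3*(4 + 4) = ⅐ - 3*8 = ⅐ - 24 = -167/7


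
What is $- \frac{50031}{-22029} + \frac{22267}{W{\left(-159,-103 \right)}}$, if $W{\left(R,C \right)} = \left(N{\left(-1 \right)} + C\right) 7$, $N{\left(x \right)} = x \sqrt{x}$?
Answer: $- \frac{2228939579}{77909230} + \frac{3181 i}{10610} \approx -28.609 + 0.29981 i$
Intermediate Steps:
$N{\left(x \right)} = x^{\frac{3}{2}}$
$W{\left(R,C \right)} = - 7 i + 7 C$ ($W{\left(R,C \right)} = \left(\left(-1\right)^{\frac{3}{2}} + C\right) 7 = \left(- i + C\right) 7 = \left(C - i\right) 7 = - 7 i + 7 C$)
$- \frac{50031}{-22029} + \frac{22267}{W{\left(-159,-103 \right)}} = - \frac{50031}{-22029} + \frac{22267}{- 7 i + 7 \left(-103\right)} = \left(-50031\right) \left(- \frac{1}{22029}\right) + \frac{22267}{- 7 i - 721} = \frac{16677}{7343} + \frac{22267}{-721 - 7 i} = \frac{16677}{7343} + 22267 \frac{-721 + 7 i}{519890} = \frac{16677}{7343} + \frac{3181 \left(-721 + 7 i\right)}{74270}$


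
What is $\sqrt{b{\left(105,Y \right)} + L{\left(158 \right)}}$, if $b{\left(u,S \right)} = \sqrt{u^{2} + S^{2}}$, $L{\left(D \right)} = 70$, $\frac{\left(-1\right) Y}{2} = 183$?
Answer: $\sqrt{70 + 3 \sqrt{16109}} \approx 21.231$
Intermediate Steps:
$Y = -366$ ($Y = \left(-2\right) 183 = -366$)
$b{\left(u,S \right)} = \sqrt{S^{2} + u^{2}}$
$\sqrt{b{\left(105,Y \right)} + L{\left(158 \right)}} = \sqrt{\sqrt{\left(-366\right)^{2} + 105^{2}} + 70} = \sqrt{\sqrt{133956 + 11025} + 70} = \sqrt{\sqrt{144981} + 70} = \sqrt{3 \sqrt{16109} + 70} = \sqrt{70 + 3 \sqrt{16109}}$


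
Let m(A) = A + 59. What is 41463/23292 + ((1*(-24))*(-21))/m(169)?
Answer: 196229/49172 ≈ 3.9907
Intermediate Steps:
m(A) = 59 + A
41463/23292 + ((1*(-24))*(-21))/m(169) = 41463/23292 + ((1*(-24))*(-21))/(59 + 169) = 41463*(1/23292) - 24*(-21)/228 = 4607/2588 + 504*(1/228) = 4607/2588 + 42/19 = 196229/49172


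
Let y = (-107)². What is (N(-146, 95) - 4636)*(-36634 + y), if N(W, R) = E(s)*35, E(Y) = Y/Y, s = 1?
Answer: 115876185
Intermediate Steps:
E(Y) = 1
N(W, R) = 35 (N(W, R) = 1*35 = 35)
y = 11449
(N(-146, 95) - 4636)*(-36634 + y) = (35 - 4636)*(-36634 + 11449) = -4601*(-25185) = 115876185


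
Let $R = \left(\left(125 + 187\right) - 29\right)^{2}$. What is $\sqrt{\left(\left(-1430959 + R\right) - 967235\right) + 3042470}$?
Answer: $3 \sqrt{80485} \approx 851.1$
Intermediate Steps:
$R = 80089$ ($R = \left(312 - 29\right)^{2} = 283^{2} = 80089$)
$\sqrt{\left(\left(-1430959 + R\right) - 967235\right) + 3042470} = \sqrt{\left(\left(-1430959 + 80089\right) - 967235\right) + 3042470} = \sqrt{\left(-1350870 - 967235\right) + 3042470} = \sqrt{-2318105 + 3042470} = \sqrt{724365} = 3 \sqrt{80485}$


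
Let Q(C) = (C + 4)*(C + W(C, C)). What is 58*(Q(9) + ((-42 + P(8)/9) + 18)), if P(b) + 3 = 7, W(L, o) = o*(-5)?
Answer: -256592/9 ≈ -28510.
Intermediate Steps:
W(L, o) = -5*o
P(b) = 4 (P(b) = -3 + 7 = 4)
Q(C) = -4*C*(4 + C) (Q(C) = (C + 4)*(C - 5*C) = (4 + C)*(-4*C) = -4*C*(4 + C))
58*(Q(9) + ((-42 + P(8)/9) + 18)) = 58*(4*9*(-4 - 1*9) + ((-42 + 4/9) + 18)) = 58*(4*9*(-4 - 9) + ((-42 + 4*(1/9)) + 18)) = 58*(4*9*(-13) + ((-42 + 4/9) + 18)) = 58*(-468 + (-374/9 + 18)) = 58*(-468 - 212/9) = 58*(-4424/9) = -256592/9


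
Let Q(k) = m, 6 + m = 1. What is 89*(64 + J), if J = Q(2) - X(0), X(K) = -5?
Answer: 5696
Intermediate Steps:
m = -5 (m = -6 + 1 = -5)
Q(k) = -5
J = 0 (J = -5 - 1*(-5) = -5 + 5 = 0)
89*(64 + J) = 89*(64 + 0) = 89*64 = 5696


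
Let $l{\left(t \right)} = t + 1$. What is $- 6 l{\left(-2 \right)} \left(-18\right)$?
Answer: $-108$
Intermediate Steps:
$l{\left(t \right)} = 1 + t$
$- 6 l{\left(-2 \right)} \left(-18\right) = - 6 \left(1 - 2\right) \left(-18\right) = \left(-6\right) \left(-1\right) \left(-18\right) = 6 \left(-18\right) = -108$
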